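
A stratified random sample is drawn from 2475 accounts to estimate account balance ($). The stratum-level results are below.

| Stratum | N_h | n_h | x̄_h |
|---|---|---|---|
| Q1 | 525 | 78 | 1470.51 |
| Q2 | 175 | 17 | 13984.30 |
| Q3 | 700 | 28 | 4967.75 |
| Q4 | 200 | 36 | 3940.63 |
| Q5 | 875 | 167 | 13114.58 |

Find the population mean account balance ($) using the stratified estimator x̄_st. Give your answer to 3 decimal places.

x̄_st ≈ 7660.638

N = Σ N_h = 2475. Stratum weights W_h = N_h/N.
x̄_st = (525·1470.51 + 175·13984.30 + 700·4967.75 + 200·3940.63 + 875·13114.58) / 2475 = 7660.63788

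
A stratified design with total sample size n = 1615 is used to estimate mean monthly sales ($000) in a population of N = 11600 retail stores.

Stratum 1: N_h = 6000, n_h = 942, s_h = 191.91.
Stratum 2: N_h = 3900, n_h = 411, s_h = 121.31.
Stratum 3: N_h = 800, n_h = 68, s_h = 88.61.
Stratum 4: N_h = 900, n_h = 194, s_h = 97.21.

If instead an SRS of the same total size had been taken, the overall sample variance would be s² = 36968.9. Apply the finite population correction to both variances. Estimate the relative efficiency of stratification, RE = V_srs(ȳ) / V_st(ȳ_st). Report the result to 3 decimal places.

V̂(ȳ_st) = Σ W_h² (1 − n_h/N_h) s_h²/n_h, with W_h = N_h/N and N = 11600:
  stratum 1: (6000/11600)²·(1 − 942/6000)·191.91²/942 = 8.81776
  stratum 2: (3900/11600)²·(1 − 411/3900)·121.31²/411 = 3.62077
  stratum 3: (800/11600)²·(1 − 68/800)·88.61²/68 = 0.502506
  stratum 4: (900/11600)²·(1 − 194/900)·97.21²/194 = 0.230012
V_st = 13.1711
V_srs = (1 − 1615/11600)·36968.9/1615 = 19.704
Relative efficiency = V_srs / V_st = 19.704/13.1711 = 1.4960

RE ≈ 1.496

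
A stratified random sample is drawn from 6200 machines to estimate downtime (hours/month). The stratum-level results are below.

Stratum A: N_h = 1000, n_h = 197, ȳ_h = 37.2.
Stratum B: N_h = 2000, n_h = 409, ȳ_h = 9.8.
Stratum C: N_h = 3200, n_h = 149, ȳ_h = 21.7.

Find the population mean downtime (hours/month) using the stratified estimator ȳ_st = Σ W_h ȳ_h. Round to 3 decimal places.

ȳ_st ≈ 20.361

N = Σ N_h = 6200. Stratum weights W_h = N_h/N.
ȳ_st = (1000·37.2 + 2000·9.8 + 3200·21.7) / 6200 = 20.36129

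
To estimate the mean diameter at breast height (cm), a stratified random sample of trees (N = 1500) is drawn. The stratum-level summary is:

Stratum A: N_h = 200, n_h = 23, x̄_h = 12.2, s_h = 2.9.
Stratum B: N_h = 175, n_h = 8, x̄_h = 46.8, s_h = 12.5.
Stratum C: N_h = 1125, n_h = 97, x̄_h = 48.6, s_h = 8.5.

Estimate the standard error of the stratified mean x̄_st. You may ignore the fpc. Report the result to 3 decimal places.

V̂(x̄_st) = Σ W_h² s_h²/n_h, with W_h = N_h/N and N = 1500:
  stratum A: (200/1500)²·2.9²/23 = 0.00650048
  stratum B: (175/1500)²·12.5²/8 = 0.265842
  stratum C: (1125/1500)²·8.5²/97 = 0.418976
V̂(x̄_st) = 0.691318
SE(x̄_st) = √0.691318 = 0.831455

SE(x̄_st) ≈ 0.831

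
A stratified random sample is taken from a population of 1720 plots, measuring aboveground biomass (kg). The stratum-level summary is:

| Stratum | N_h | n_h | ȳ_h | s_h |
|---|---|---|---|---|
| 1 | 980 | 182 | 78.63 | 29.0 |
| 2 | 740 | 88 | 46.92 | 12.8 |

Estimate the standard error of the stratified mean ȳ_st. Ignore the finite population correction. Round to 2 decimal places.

SE(ȳ_st) ≈ 1.36

V̂(ȳ_st) = Σ W_h² s_h²/n_h, with W_h = N_h/N and N = 1720:
  stratum 1: (980/1720)²·29.0²/182 = 1.5001
  stratum 2: (740/1720)²·12.8²/88 = 0.344623
V̂(ȳ_st) = 1.84472
SE(ȳ_st) = √1.84472 = 1.35821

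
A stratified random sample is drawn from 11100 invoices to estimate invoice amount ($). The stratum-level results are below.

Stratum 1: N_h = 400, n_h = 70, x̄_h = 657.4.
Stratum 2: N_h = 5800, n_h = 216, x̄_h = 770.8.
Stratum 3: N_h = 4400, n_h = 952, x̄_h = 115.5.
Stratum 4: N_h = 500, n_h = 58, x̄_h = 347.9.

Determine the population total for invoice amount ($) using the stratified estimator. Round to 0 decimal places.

τ̂_st ≈ 5415750

τ̂_st = Σ N_h x̄_h = 400·657.4 + 5800·770.8 + 4400·115.5 + 500·347.9 = 5415750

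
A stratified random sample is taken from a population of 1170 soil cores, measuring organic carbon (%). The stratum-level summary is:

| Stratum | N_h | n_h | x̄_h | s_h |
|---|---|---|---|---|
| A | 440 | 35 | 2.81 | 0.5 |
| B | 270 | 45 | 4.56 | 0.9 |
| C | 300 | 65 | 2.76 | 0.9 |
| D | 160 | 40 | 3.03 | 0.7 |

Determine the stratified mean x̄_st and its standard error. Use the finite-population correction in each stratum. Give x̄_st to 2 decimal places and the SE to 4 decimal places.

x̄_st ≈ 3.23, SE ≈ 0.0504

x̄_st = Σ W_h x̄_h = (440·2.81 + 270·4.56 + 300·2.76 + 160·3.03)/1170 = 3.23111
V̂(x̄_st) = Σ W_h² (1 − n_h/N_h) s_h²/n_h, with W_h = N_h/N and N = 1170:
  stratum A: (440/1170)²·(1 − 35/440)·0.5²/35 = 0.000929839
  stratum B: (270/1170)²·(1 − 45/270)·0.9²/45 = 0.000798817
  stratum C: (300/1170)²·(1 − 65/300)·0.9²/65 = 0.000641784
  stratum D: (160/1170)²·(1 − 40/160)·0.7²/40 = 0.000171817
V̂(x̄_st) = 0.00254226
SE(x̄_st) = √0.00254226 = 0.0504208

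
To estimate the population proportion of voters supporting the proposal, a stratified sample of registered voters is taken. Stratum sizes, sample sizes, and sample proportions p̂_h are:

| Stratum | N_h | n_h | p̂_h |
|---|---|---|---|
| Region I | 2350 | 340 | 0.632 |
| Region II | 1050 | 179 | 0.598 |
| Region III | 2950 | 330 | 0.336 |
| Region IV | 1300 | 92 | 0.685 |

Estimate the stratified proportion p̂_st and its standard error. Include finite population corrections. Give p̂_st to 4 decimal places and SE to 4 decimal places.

p̂_st ≈ 0.5222, SE ≈ 0.0152

N = 7650; stratum weights W_h = N_h/N.
p̂_st = Σ W_h p̂_h = (2350·0.632 + 1050·0.598 + 2950·0.336 + 1300·0.685)/7650 = 0.52220
V̂(p̂_st) = Σ W_h² (1 − n_h/N_h) p̂_h(1−p̂_h)/(n_h−1):
  stratum Region I: (2350/7650)²·(1 − 340/2350)·0.632·0.368/339 = 5.5374e-05
  stratum Region II: (1050/7650)²·(1 − 179/1050)·0.598·0.402/178 = 2.11053e-05
  stratum Region III: (2950/7650)²·(1 − 330/2950)·0.336·0.664/329 = 8.95595e-05
  stratum Region IV: (1300/7650)²·(1 − 92/1300)·0.685·0.315/91 = 6.36278e-05
V̂(p̂_st) = 0.000229667; SE = √V̂ = 0.0151548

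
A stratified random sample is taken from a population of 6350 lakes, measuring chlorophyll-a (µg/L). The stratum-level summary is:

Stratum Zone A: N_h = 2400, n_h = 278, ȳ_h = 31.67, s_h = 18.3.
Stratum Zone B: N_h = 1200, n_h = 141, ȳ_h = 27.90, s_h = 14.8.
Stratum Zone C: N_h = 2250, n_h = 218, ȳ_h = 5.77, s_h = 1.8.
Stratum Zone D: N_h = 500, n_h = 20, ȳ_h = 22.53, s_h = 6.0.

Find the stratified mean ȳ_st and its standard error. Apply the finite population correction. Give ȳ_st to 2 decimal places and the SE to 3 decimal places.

ȳ_st ≈ 21.06, SE ≈ 0.462

ȳ_st = Σ W_h ȳ_h = (2400·31.67 + 1200·27.90 + 2250·5.77 + 500·22.53)/6350 = 21.06071
V̂(ȳ_st) = Σ W_h² (1 − n_h/N_h) s_h²/n_h, with W_h = N_h/N and N = 6350:
  stratum Zone A: (2400/6350)²·(1 − 278/2400)·18.3²/278 = 0.152148
  stratum Zone B: (1200/6350)²·(1 − 141/1200)·14.8²/141 = 0.0489592
  stratum Zone C: (2250/6350)²·(1 − 218/2250)·1.8²/218 = 0.00168518
  stratum Zone D: (500/6350)²·(1 − 20/500)·6.0²/20 = 0.0107136
V̂(ȳ_st) = 0.213506
SE(ȳ_st) = √0.213506 = 0.462067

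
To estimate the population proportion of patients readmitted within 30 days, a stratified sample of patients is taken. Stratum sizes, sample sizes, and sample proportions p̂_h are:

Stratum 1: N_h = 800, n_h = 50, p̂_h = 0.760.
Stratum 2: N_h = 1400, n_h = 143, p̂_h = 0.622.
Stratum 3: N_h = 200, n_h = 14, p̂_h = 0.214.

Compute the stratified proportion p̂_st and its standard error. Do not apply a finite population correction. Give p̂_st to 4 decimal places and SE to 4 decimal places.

p̂_st ≈ 0.6340, SE ≈ 0.0327

N = 2400; stratum weights W_h = N_h/N.
p̂_st = Σ W_h p̂_h = (800·0.760 + 1400·0.622 + 200·0.214)/2400 = 0.63400
V̂(p̂_st) = Σ W_h² p̂_h(1−p̂_h)/(n_h−1):
  stratum 1: (800/2400)²·0.760·0.240/49 = 0.000413605
  stratum 2: (1400/2400)²·0.622·0.378/142 = 0.000563414
  stratum 3: (200/2400)²·0.214·0.786/13 = 8.98526e-05
V̂(p̂_st) = 0.00106687; SE = √V̂ = 0.032663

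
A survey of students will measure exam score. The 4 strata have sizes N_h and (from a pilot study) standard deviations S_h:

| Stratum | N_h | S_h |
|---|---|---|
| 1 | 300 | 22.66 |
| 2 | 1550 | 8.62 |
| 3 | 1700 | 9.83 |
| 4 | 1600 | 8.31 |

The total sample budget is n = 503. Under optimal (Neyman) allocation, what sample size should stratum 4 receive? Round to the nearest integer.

Neyman allocation: n_h = n · N_h S_h / Σ N_i S_i, with n = 503.
  stratum 1: N_h·S_h = 300·22.66 = 6798.00
  stratum 2: N_h·S_h = 1550·8.62 = 13361.00
  stratum 3: N_h·S_h = 1700·9.83 = 16711.00
  stratum 4: N_h·S_h = 1600·8.31 = 13296.00
Σ N_h S_h = 50166.00
n for stratum 4 = 503·13296.00/50166.00 = 133.315 → 133

133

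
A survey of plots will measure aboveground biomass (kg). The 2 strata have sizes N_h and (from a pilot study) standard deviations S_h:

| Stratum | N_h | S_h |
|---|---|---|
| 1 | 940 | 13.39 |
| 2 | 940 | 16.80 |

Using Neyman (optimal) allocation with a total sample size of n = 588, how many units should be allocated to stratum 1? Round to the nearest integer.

Neyman allocation: n_h = n · N_h S_h / Σ N_i S_i, with n = 588.
  stratum 1: N_h·S_h = 940·13.39 = 12586.60
  stratum 2: N_h·S_h = 940·16.80 = 15792.00
Σ N_h S_h = 28378.60
n for stratum 1 = 588·12586.60/28378.60 = 260.792 → 261

261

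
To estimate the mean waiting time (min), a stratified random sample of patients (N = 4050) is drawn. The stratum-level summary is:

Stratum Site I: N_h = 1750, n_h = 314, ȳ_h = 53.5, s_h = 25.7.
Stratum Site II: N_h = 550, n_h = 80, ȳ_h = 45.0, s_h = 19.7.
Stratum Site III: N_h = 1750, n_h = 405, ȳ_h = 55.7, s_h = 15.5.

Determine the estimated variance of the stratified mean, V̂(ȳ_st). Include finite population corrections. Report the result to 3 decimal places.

V̂(ȳ_st) ≈ 0.484

V̂(ȳ_st) = Σ W_h² (1 − n_h/N_h) s_h²/n_h, with W_h = N_h/N and N = 4050:
  stratum Site I: (1750/4050)²·(1 − 314/1750)·25.7²/314 = 0.322269
  stratum Site II: (550/4050)²·(1 − 80/550)·19.7²/80 = 0.0764527
  stratum Site III: (1750/4050)²·(1 − 405/1750)·15.5²/405 = 0.0851253
V̂(ȳ_st) = 0.483847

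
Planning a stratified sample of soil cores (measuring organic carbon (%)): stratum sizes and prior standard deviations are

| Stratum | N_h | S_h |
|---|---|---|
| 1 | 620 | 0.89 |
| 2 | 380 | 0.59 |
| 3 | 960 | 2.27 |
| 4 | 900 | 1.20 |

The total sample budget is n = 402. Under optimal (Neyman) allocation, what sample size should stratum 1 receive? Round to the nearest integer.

Neyman allocation: n_h = n · N_h S_h / Σ N_i S_i, with n = 402.
  stratum 1: N_h·S_h = 620·0.89 = 551.80
  stratum 2: N_h·S_h = 380·0.59 = 224.20
  stratum 3: N_h·S_h = 960·2.27 = 2179.20
  stratum 4: N_h·S_h = 900·1.20 = 1080.00
Σ N_h S_h = 4035.20
n for stratum 1 = 402·551.80/4035.20 = 54.972 → 55

55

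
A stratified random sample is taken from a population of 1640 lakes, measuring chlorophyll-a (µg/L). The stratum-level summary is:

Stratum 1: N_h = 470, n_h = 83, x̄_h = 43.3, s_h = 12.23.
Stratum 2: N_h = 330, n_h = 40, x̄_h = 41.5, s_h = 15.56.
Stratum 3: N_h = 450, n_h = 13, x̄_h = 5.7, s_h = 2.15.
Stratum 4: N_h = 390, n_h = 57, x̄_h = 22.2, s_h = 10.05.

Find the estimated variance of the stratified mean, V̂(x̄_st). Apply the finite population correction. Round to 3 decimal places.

V̂(x̄_st) = Σ W_h² (1 − n_h/N_h) s_h²/n_h, with W_h = N_h/N and N = 1640:
  stratum 1: (470/1640)²·(1 − 83/470)·12.23²/83 = 0.12187
  stratum 2: (330/1640)²·(1 − 40/330)·15.56²/40 = 0.215369
  stratum 3: (450/1640)²·(1 − 13/450)·2.15²/13 = 0.025998
  stratum 4: (390/1640)²·(1 − 57/390)·10.05²/57 = 0.0855615
V̂(x̄_st) = 0.448798

V̂(x̄_st) ≈ 0.449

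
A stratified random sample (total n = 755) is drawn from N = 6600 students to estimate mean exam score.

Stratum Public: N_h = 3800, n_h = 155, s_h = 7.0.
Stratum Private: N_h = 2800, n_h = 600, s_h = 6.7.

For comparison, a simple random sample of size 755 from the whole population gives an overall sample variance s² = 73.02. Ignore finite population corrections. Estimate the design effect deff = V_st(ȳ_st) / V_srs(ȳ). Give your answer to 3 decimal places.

deff ≈ 1.223

V̂(ȳ_st) = Σ W_h² s_h²/n_h, with W_h = N_h/N and N = 6600:
  stratum Public: (3800/6600)²·7.0²/155 = 0.104796
  stratum Private: (2800/6600)²·6.7²/600 = 0.0134656
V_st = 0.118261
V_srs = s²/n = 73.02/755 = 0.0967152
deff = V_st / V_srs = 0.118261/0.0967152 = 1.2228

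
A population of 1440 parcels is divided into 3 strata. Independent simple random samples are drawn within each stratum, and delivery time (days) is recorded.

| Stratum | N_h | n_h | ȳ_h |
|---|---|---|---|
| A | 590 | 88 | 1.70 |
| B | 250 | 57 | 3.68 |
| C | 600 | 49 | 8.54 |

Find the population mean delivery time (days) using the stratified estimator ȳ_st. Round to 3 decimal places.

N = Σ N_h = 1440. Stratum weights W_h = N_h/N.
ȳ_st = (590·1.70 + 250·3.68 + 600·8.54) / 1440 = 4.89375

ȳ_st ≈ 4.894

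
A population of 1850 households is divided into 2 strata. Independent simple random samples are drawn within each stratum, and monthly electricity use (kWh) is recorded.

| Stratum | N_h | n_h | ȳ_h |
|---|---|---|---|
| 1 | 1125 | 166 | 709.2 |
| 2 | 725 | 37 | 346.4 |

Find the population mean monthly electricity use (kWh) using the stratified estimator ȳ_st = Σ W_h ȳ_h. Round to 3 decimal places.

N = Σ N_h = 1850. Stratum weights W_h = N_h/N.
ȳ_st = (1125·709.2 + 725·346.4) / 1850 = 567.02162

ȳ_st ≈ 567.022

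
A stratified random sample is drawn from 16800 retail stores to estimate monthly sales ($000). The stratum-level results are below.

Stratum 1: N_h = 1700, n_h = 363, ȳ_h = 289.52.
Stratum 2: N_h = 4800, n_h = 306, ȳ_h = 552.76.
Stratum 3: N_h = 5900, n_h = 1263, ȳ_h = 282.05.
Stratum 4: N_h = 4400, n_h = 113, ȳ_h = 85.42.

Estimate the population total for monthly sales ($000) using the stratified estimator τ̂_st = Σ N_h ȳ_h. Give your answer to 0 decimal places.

τ̂_st = Σ N_h ȳ_h = 1700·289.52 + 4800·552.76 + 5900·282.05 + 4400·85.42 = 5185375

τ̂_st ≈ 5185375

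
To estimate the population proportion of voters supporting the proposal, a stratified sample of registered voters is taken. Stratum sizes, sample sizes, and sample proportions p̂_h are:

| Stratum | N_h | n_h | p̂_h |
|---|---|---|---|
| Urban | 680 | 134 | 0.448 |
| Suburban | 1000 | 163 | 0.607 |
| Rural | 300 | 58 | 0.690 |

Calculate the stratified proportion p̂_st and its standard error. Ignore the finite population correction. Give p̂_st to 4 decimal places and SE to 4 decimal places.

N = 1980; stratum weights W_h = N_h/N.
p̂_st = Σ W_h p̂_h = (680·0.448 + 1000·0.607 + 300·0.690)/1980 = 0.56497
V̂(p̂_st) = Σ W_h² p̂_h(1−p̂_h)/(n_h−1):
  stratum Urban: (680/1980)²·0.448·0.552/133 = 0.000219307
  stratum Suburban: (1000/1980)²·0.607·0.393/162 = 0.000375609
  stratum Rural: (300/1980)²·0.690·0.310/57 = 8.61486e-05
V̂(p̂_st) = 0.000681065; SE = √V̂ = 0.0260972

p̂_st ≈ 0.5650, SE ≈ 0.0261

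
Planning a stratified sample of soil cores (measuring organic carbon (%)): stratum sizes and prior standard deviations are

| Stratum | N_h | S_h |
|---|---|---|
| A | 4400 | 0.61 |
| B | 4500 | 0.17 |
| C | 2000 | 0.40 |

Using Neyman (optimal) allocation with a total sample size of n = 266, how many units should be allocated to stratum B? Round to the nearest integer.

Neyman allocation: n_h = n · N_h S_h / Σ N_i S_i, with n = 266.
  stratum A: N_h·S_h = 4400·0.61 = 2684.00
  stratum B: N_h·S_h = 4500·0.17 = 765.00
  stratum C: N_h·S_h = 2000·0.40 = 800.00
Σ N_h S_h = 4249.00
n for stratum B = 266·765.00/4249.00 = 47.891 → 48

48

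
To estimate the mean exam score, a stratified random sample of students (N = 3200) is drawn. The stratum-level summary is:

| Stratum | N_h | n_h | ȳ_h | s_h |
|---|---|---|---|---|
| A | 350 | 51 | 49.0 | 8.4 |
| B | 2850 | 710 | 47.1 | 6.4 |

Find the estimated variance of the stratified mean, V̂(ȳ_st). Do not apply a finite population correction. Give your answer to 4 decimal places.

V̂(ȳ_st) ≈ 0.0623

V̂(ȳ_st) = Σ W_h² s_h²/n_h, with W_h = N_h/N and N = 3200:
  stratum A: (350/3200)²·8.4²/51 = 0.016551
  stratum B: (2850/3200)²·6.4²/710 = 0.0457606
V̂(ȳ_st) = 0.0623116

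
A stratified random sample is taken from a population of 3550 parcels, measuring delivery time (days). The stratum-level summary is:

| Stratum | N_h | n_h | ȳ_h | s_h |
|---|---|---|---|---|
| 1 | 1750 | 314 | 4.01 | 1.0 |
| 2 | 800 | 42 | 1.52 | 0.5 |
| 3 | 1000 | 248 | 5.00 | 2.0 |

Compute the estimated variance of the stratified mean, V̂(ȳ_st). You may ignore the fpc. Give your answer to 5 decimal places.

V̂(ȳ_st) = Σ W_h² s_h²/n_h, with W_h = N_h/N and N = 3550:
  stratum 1: (1750/3550)²·1.0²/314 = 0.000773909
  stratum 2: (800/3550)²·0.5²/42 = 0.000302283
  stratum 3: (1000/3550)²·2.0²/248 = 0.00127983
V̂(ȳ_st) = 0.00235602

V̂(ȳ_st) ≈ 0.00236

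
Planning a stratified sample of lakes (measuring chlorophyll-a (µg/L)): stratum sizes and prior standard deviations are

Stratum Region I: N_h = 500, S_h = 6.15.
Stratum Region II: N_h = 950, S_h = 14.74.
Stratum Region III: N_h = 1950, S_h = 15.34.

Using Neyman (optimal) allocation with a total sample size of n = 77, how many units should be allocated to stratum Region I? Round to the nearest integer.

5

Neyman allocation: n_h = n · N_h S_h / Σ N_i S_i, with n = 77.
  stratum Region I: N_h·S_h = 500·6.15 = 3075.00
  stratum Region II: N_h·S_h = 950·14.74 = 14003.00
  stratum Region III: N_h·S_h = 1950·15.34 = 29913.00
Σ N_h S_h = 46991.00
n for stratum Region I = 77·3075.00/46991.00 = 5.039 → 5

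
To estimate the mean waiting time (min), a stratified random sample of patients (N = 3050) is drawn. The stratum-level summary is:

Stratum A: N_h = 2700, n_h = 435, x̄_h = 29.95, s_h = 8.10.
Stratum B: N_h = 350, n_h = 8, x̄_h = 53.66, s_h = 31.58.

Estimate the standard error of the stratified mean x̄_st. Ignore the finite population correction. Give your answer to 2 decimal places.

V̂(x̄_st) = Σ W_h² s_h²/n_h, with W_h = N_h/N and N = 3050:
  stratum A: (2700/3050)²·8.10²/435 = 0.118198
  stratum B: (350/3050)²·31.58²/8 = 1.64161
V̂(x̄_st) = 1.75981
SE(x̄_st) = √1.75981 = 1.32658

SE(x̄_st) ≈ 1.33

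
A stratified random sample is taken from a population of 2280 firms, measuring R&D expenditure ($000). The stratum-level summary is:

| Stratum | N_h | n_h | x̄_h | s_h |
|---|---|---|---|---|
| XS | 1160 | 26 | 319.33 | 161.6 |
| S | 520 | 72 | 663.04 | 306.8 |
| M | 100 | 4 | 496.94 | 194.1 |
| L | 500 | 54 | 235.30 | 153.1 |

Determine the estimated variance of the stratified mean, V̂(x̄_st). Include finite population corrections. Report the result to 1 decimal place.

V̂(x̄_st) = Σ W_h² (1 − n_h/N_h) s_h²/n_h, with W_h = N_h/N and N = 2280:
  stratum XS: (1160/2280)²·(1 − 26/1160)·161.6²/26 = 254.162
  stratum S: (520/2280)²·(1 − 72/520)·306.8²/72 = 58.5855
  stratum M: (100/2280)²·(1 − 4/100)·194.1²/4 = 17.3937
  stratum L: (500/2280)²·(1 − 54/500)·153.1²/54 = 18.6205
V̂(x̄_st) = 348.762

V̂(x̄_st) ≈ 348.8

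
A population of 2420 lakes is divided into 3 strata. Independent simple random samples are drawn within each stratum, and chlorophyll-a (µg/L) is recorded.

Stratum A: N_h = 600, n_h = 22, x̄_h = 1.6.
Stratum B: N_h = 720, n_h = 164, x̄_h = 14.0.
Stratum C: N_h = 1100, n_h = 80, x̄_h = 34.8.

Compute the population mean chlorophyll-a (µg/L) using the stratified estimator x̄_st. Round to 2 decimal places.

x̄_st ≈ 20.38

N = Σ N_h = 2420. Stratum weights W_h = N_h/N.
x̄_st = (600·1.6 + 720·14.0 + 1100·34.8) / 2420 = 20.3802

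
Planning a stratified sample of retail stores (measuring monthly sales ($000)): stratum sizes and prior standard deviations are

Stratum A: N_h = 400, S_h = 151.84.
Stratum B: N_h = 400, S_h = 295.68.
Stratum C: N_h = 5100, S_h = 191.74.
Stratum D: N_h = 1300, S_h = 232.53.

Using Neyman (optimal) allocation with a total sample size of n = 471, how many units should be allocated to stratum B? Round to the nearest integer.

Neyman allocation: n_h = n · N_h S_h / Σ N_i S_i, with n = 471.
  stratum A: N_h·S_h = 400·151.84 = 60736.00
  stratum B: N_h·S_h = 400·295.68 = 118272.00
  stratum C: N_h·S_h = 5100·191.74 = 977874.00
  stratum D: N_h·S_h = 1300·232.53 = 302289.00
Σ N_h S_h = 1459171.00
n for stratum B = 471·118272.00/1459171.00 = 38.177 → 38

38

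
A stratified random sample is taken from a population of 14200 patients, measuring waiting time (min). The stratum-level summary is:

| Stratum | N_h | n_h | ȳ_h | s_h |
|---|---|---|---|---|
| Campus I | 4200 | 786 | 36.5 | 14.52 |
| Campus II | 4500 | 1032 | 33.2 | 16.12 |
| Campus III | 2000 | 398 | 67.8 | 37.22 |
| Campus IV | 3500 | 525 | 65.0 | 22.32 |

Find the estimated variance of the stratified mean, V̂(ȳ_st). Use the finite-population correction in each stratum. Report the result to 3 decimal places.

V̂(ȳ_st) = Σ W_h² (1 − n_h/N_h) s_h²/n_h, with W_h = N_h/N and N = 14200:
  stratum Campus I: (4200/14200)²·(1 − 786/4200)·14.52²/786 = 0.0190742
  stratum Campus II: (4500/14200)²·(1 − 1032/4500)·16.12²/1032 = 0.0194879
  stratum Campus III: (2000/14200)²·(1 − 398/2000)·37.22²/398 = 0.0553077
  stratum Campus IV: (3500/14200)²·(1 − 525/3500)·22.32²/525 = 0.0490013
V̂(ȳ_st) = 0.142871

V̂(ȳ_st) ≈ 0.143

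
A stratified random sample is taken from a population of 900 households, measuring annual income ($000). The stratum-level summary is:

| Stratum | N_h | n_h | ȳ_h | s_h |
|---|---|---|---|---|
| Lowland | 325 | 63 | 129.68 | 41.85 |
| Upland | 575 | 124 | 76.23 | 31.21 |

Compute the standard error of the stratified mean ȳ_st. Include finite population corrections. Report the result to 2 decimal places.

SE(ȳ_st) ≈ 2.33

V̂(ȳ_st) = Σ W_h² (1 − n_h/N_h) s_h²/n_h, with W_h = N_h/N and N = 900:
  stratum Lowland: (325/900)²·(1 − 63/325)·41.85²/63 = 2.92247
  stratum Upland: (575/900)²·(1 − 124/575)·31.21²/124 = 2.51493
V̂(ȳ_st) = 5.4374
SE(ȳ_st) = √5.4374 = 2.33182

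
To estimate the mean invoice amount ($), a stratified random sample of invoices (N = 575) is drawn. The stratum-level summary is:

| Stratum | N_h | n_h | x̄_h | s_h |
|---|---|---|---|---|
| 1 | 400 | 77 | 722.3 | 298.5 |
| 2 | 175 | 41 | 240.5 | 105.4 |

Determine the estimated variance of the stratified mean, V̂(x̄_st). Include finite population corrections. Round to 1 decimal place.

V̂(x̄_st) ≈ 471.4

V̂(x̄_st) = Σ W_h² (1 − n_h/N_h) s_h²/n_h, with W_h = N_h/N and N = 575:
  stratum 1: (400/575)²·(1 − 77/400)·298.5²/77 = 452.194
  stratum 2: (175/575)²·(1 − 41/175)·105.4²/41 = 19.2178
V̂(x̄_st) = 471.412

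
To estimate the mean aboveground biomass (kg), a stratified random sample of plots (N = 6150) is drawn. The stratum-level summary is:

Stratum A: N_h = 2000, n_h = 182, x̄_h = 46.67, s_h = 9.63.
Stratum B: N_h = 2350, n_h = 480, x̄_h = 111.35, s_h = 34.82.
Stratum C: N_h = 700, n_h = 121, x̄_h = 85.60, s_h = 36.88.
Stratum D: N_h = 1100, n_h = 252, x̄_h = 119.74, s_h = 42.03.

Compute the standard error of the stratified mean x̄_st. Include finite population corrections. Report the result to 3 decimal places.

V̂(x̄_st) = Σ W_h² (1 − n_h/N_h) s_h²/n_h, with W_h = N_h/N and N = 6150:
  stratum A: (2000/6150)²·(1 − 182/2000)·9.63²/182 = 0.0489841
  stratum B: (2350/6150)²·(1 − 480/2350)·34.82²/480 = 0.293478
  stratum C: (700/6150)²·(1 − 121/700)·36.88²/121 = 0.120454
  stratum D: (1100/6150)²·(1 − 252/1100)·42.03²/252 = 0.172885
V̂(x̄_st) = 0.635801
SE(x̄_st) = √0.635801 = 0.797371

SE(x̄_st) ≈ 0.797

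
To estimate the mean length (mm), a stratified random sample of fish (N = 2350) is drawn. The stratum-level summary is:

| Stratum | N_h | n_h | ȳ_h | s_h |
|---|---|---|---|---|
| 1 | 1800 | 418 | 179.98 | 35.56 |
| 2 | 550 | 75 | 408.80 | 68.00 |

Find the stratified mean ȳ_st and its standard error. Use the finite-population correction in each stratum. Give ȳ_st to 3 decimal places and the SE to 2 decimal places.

ȳ_st ≈ 233.534, SE ≈ 2.07

ȳ_st = Σ W_h ȳ_h = (1800·179.98 + 550·408.80)/2350 = 233.53362
V̂(ȳ_st) = Σ W_h² (1 − n_h/N_h) s_h²/n_h, with W_h = N_h/N and N = 2350:
  stratum 1: (1800/2350)²·(1 − 418/1800)·35.56²/418 = 1.36267
  stratum 2: (550/2350)²·(1 − 75/550)·68.00²/75 = 2.9166
V̂(ȳ_st) = 4.27928
SE(ȳ_st) = √4.27928 = 2.06864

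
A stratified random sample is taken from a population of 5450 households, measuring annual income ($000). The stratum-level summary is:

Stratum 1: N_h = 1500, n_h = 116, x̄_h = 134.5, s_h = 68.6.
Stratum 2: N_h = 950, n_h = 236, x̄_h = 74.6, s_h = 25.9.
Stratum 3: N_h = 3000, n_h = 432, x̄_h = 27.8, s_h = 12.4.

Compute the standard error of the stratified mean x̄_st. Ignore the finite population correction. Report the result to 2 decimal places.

V̂(x̄_st) = Σ W_h² s_h²/n_h, with W_h = N_h/N and N = 5450:
  stratum 1: (1500/5450)²·68.6²/116 = 3.07312
  stratum 2: (950/5450)²·25.9²/236 = 0.0863658
  stratum 3: (3000/5450)²·12.4²/432 = 0.107847
V̂(x̄_st) = 3.26733
SE(x̄_st) = √3.26733 = 1.80758

SE(x̄_st) ≈ 1.81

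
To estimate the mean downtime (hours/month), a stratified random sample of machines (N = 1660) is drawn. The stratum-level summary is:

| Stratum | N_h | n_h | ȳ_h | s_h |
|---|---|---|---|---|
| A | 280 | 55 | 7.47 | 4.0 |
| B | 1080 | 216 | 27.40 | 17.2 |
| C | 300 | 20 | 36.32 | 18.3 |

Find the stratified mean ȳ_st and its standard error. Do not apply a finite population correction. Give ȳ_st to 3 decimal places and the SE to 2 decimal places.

ȳ_st ≈ 25.650, SE ≈ 1.07

ȳ_st = Σ W_h ȳ_h = (280·7.47 + 1080·27.40 + 300·36.32)/1660 = 25.65036
V̂(ȳ_st) = Σ W_h² s_h²/n_h, with W_h = N_h/N and N = 1660:
  stratum A: (280/1660)²·4.0²/55 = 0.0082767
  stratum B: (1080/1660)²·17.2²/216 = 0.579742
  stratum C: (300/1660)²·18.3²/20 = 0.546888
V̂(ȳ_st) = 1.13491
SE(ȳ_st) = √1.13491 = 1.06532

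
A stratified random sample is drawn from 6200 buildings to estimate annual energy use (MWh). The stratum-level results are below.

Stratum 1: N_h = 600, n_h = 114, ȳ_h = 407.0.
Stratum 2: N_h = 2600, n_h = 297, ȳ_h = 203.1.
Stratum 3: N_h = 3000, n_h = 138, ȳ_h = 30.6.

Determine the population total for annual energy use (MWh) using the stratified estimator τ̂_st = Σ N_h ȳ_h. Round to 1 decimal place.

τ̂_st = Σ N_h ȳ_h = 600·407.0 + 2600·203.1 + 3000·30.6 = 864060.0

τ̂_st ≈ 864060.0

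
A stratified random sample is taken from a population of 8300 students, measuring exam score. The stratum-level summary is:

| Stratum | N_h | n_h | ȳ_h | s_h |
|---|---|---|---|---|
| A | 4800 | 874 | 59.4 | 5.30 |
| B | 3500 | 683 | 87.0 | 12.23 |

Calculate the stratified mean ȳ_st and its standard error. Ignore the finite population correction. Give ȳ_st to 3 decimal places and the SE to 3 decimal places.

ȳ_st = Σ W_h ȳ_h = (4800·59.4 + 3500·87.0)/8300 = 71.03855
V̂(ȳ_st) = Σ W_h² s_h²/n_h, with W_h = N_h/N and N = 8300:
  stratum A: (4800/8300)²·5.30²/874 = 0.010749
  stratum B: (3500/8300)²·12.23²/683 = 0.0389414
V̂(ȳ_st) = 0.0496904
SE(ȳ_st) = √0.0496904 = 0.222913

ȳ_st ≈ 71.039, SE ≈ 0.223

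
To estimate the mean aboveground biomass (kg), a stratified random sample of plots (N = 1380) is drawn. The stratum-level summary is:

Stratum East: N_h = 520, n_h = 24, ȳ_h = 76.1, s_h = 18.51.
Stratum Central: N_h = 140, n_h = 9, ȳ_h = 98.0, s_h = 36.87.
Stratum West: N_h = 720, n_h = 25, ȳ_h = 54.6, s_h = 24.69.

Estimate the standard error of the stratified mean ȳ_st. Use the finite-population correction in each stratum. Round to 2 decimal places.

V̂(ȳ_st) = Σ W_h² (1 − n_h/N_h) s_h²/n_h, with W_h = N_h/N and N = 1380:
  stratum East: (520/1380)²·(1 − 24/520)·18.51²/24 = 1.93343
  stratum Central: (140/1380)²·(1 − 9/140)·36.87²/9 = 1.4546
  stratum West: (720/1380)²·(1 − 25/720)·24.69²/25 = 6.4071
V̂(ȳ_st) = 9.79513
SE(ȳ_st) = √9.79513 = 3.12972

SE(ȳ_st) ≈ 3.13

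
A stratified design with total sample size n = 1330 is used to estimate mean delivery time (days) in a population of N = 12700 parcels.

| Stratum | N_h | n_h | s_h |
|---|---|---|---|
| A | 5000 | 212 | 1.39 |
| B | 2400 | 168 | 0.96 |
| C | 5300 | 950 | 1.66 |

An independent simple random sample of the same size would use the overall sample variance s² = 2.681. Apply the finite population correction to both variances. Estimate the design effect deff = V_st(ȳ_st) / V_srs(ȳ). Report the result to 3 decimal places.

V̂(ȳ_st) = Σ W_h² (1 − n_h/N_h) s_h²/n_h, with W_h = N_h/N and N = 12700:
  stratum A: (5000/12700)²·(1 − 212/5000)·1.39²/212 = 0.00135273
  stratum B: (2400/12700)²·(1 − 168/2400)·0.96²/168 = 0.000182193
  stratum C: (5300/12700)²·(1 − 950/5300)·1.66²/950 = 0.00041462
V_st = 0.00194954
V_srs = (1 − 1330/12700)·2.681/1330 = 0.00180469
deff = V_st / V_srs = 0.00194954/0.00180469 = 1.0803

deff ≈ 1.080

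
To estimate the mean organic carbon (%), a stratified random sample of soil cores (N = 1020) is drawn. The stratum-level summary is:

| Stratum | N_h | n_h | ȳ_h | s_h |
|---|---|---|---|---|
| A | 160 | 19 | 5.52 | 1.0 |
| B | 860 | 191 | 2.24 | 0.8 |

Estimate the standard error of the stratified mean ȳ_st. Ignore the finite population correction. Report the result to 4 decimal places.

SE(ȳ_st) ≈ 0.0606

V̂(ȳ_st) = Σ W_h² s_h²/n_h, with W_h = N_h/N and N = 1020:
  stratum A: (160/1020)²·1.0²/19 = 0.00129505
  stratum B: (860/1020)²·0.8²/191 = 0.00238201
V̂(ȳ_st) = 0.00367706
SE(ȳ_st) = √0.00367706 = 0.0606387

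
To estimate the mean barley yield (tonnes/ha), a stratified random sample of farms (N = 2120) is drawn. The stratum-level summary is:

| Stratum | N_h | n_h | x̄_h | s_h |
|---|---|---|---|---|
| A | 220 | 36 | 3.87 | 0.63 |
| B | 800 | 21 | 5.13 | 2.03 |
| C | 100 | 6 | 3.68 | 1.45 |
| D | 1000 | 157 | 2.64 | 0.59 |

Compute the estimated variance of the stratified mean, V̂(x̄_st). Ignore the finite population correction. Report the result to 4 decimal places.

V̂(x̄_st) = Σ W_h² s_h²/n_h, with W_h = N_h/N and N = 2120:
  stratum A: (220/2120)²·0.63²/36 = 0.000118728
  stratum B: (800/2120)²·2.03²/21 = 0.0279435
  stratum C: (100/2120)²·1.45²/6 = 0.000779674
  stratum D: (1000/2120)²·0.59²/157 = 0.000493324
V̂(x̄_st) = 0.0293352

V̂(x̄_st) ≈ 0.0293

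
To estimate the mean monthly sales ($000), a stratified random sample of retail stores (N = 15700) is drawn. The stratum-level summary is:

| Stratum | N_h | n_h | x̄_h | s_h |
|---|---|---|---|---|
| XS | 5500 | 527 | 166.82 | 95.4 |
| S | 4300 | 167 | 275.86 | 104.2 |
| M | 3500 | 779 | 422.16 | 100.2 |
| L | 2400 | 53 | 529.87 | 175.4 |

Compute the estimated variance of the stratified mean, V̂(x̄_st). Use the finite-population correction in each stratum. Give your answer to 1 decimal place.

V̂(x̄_st) = Σ W_h² (1 − n_h/N_h) s_h²/n_h, with W_h = N_h/N and N = 15700:
  stratum XS: (5500/15700)²·(1 − 527/5500)·95.4²/527 = 1.91632
  stratum S: (4300/15700)²·(1 − 167/4300)·104.2²/167 = 4.68763
  stratum M: (3500/15700)²·(1 − 779/3500)·100.2²/779 = 0.497961
  stratum L: (2400/15700)²·(1 − 53/2400)·175.4²/53 = 13.265
V̂(x̄_st) = 20.3669

V̂(x̄_st) ≈ 20.4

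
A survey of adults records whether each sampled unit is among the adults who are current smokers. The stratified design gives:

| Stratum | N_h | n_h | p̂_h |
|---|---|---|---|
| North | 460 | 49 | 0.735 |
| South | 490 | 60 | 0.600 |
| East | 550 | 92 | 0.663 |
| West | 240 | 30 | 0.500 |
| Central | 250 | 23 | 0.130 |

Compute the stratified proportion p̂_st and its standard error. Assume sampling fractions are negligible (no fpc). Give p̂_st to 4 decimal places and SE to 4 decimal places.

p̂_st ≈ 0.5775, SE ≈ 0.0293

N = 1990; stratum weights W_h = N_h/N.
p̂_st = Σ W_h p̂_h = (460·0.735 + 490·0.600 + 550·0.663 + 240·0.500 + 250·0.130)/1990 = 0.57751
V̂(p̂_st) = Σ W_h² p̂_h(1−p̂_h)/(n_h−1):
  stratum North: (460/1990)²·0.735·0.265/48 = 0.000216821
  stratum South: (490/1990)²·0.600·0.400/59 = 0.00024663
  stratum East: (550/1990)²·0.663·0.337/91 = 0.000187552
  stratum West: (240/1990)²·0.500·0.500/29 = 0.000125389
  stratum Central: (250/1990)²·0.130·0.870/22 = 8.1136e-05
V̂(p̂_st) = 0.000857527; SE = √V̂ = 0.0292836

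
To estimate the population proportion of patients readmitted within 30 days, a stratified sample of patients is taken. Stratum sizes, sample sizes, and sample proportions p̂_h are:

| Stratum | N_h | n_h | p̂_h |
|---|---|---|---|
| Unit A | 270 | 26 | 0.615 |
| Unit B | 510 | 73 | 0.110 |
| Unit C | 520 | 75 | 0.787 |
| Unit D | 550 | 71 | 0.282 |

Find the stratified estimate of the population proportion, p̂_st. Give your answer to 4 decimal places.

N = 1850; stratum weights W_h = N_h/N.
p̂_st = Σ W_h p̂_h = (270·0.615 + 510·0.110 + 520·0.787 + 550·0.282)/1850 = 0.42513

p̂_st ≈ 0.4251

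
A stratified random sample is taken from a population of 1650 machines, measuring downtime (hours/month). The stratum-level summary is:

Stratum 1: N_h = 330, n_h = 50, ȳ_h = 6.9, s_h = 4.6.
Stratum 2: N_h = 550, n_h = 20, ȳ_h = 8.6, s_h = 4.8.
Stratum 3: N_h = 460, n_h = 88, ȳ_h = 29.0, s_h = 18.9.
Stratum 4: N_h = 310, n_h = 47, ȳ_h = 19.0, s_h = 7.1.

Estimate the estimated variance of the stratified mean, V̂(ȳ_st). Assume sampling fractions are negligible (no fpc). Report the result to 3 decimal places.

V̂(ȳ_st) ≈ 0.498

V̂(ȳ_st) = Σ W_h² s_h²/n_h, with W_h = N_h/N and N = 1650:
  stratum 1: (330/1650)²·4.6²/50 = 0.016928
  stratum 2: (550/1650)²·4.8²/20 = 0.128
  stratum 3: (460/1650)²·18.9²/88 = 0.315492
  stratum 4: (310/1650)²·7.1²/47 = 0.0378595
V̂(ȳ_st) = 0.49828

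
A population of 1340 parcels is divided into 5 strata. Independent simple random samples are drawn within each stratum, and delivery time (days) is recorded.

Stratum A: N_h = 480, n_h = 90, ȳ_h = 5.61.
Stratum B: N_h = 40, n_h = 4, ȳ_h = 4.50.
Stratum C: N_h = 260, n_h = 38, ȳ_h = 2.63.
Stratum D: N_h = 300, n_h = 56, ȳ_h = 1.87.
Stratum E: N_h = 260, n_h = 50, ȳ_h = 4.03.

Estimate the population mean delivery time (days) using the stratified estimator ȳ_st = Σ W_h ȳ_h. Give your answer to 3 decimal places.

N = Σ N_h = 1340. Stratum weights W_h = N_h/N.
ȳ_st = (480·5.61 + 40·4.50 + 260·2.63 + 300·1.87 + 260·4.03) / 1340 = 3.85478

ȳ_st ≈ 3.855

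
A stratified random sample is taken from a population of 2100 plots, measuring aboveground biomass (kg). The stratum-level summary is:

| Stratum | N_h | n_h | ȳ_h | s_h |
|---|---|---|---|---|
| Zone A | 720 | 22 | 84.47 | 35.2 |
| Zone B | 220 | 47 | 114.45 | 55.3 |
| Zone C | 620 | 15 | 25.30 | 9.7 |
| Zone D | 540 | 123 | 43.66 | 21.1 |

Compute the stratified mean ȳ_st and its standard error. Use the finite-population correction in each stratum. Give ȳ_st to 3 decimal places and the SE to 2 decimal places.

ȳ_st = Σ W_h ȳ_h = (720·84.47 + 220·114.45 + 620·25.30 + 540·43.66)/2100 = 59.64752
V̂(ȳ_st) = Σ W_h² (1 − n_h/N_h) s_h²/n_h, with W_h = N_h/N and N = 2100:
  stratum Zone A: (720/2100)²·(1 − 22/720)·35.2²/22 = 6.41818
  stratum Zone B: (220/2100)²·(1 − 47/220)·55.3²/47 = 0.561542
  stratum Zone C: (620/2100)²·(1 − 15/620)·9.7²/15 = 0.533532
  stratum Zone D: (540/2100)²·(1 − 123/540)·21.1²/123 = 0.184821
V̂(ȳ_st) = 7.69808
SE(ȳ_st) = √7.69808 = 2.77454

ȳ_st ≈ 59.648, SE ≈ 2.77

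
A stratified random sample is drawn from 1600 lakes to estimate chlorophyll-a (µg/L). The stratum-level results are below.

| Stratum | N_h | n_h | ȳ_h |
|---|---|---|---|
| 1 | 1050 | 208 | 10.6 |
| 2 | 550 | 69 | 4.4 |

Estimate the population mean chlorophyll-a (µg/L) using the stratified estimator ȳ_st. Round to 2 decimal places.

N = Σ N_h = 1600. Stratum weights W_h = N_h/N.
ȳ_st = (1050·10.6 + 550·4.4) / 1600 = 8.4688

ȳ_st ≈ 8.47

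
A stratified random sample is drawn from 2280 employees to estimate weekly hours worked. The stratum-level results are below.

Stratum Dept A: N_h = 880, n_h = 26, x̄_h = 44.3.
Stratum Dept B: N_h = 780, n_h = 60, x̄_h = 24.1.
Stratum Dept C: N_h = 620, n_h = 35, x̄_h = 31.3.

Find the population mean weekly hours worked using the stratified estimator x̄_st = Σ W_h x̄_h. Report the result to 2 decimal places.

N = Σ N_h = 2280. Stratum weights W_h = N_h/N.
x̄_st = (880·44.3 + 780·24.1 + 620·31.3) / 2280 = 33.8544

x̄_st ≈ 33.85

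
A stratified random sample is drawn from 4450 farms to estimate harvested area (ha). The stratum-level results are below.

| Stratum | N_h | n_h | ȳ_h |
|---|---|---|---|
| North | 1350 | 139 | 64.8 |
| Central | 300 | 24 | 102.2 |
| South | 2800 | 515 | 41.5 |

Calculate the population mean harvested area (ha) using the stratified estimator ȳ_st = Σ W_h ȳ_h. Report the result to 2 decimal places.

ȳ_st ≈ 52.66

N = Σ N_h = 4450. Stratum weights W_h = N_h/N.
ȳ_st = (1350·64.8 + 300·102.2 + 2800·41.5) / 4450 = 52.6607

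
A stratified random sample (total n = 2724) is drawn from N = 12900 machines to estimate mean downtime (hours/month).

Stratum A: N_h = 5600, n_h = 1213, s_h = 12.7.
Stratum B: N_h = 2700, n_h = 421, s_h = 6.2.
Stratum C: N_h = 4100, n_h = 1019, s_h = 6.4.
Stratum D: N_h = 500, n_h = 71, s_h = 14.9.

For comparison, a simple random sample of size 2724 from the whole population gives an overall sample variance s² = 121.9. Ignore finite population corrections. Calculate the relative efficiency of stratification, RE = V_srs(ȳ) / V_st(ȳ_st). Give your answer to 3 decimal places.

V̂(ȳ_st) = Σ W_h² s_h²/n_h, with W_h = N_h/N and N = 12900:
  stratum A: (5600/12900)²·12.7²/1213 = 0.0250578
  stratum B: (2700/12900)²·6.2²/421 = 0.0039999
  stratum C: (4100/12900)²·6.4²/1019 = 0.00406045
  stratum D: (500/12900)²·14.9²/71 = 0.00469759
V_st = 0.0378158
V_srs = s²/n = 121.9/2724 = 0.0447504
Relative efficiency = V_srs / V_st = 0.0447504/0.0378158 = 1.1834

RE ≈ 1.183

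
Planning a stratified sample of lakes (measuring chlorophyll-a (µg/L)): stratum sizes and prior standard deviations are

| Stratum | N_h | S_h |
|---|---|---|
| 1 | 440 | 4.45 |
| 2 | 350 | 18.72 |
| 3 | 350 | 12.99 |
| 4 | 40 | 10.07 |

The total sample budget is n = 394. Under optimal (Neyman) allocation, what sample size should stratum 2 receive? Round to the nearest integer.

192

Neyman allocation: n_h = n · N_h S_h / Σ N_i S_i, with n = 394.
  stratum 1: N_h·S_h = 440·4.45 = 1958.00
  stratum 2: N_h·S_h = 350·18.72 = 6552.00
  stratum 3: N_h·S_h = 350·12.99 = 4546.50
  stratum 4: N_h·S_h = 40·10.07 = 402.80
Σ N_h S_h = 13459.30
n for stratum 2 = 394·6552.00/13459.30 = 191.800 → 192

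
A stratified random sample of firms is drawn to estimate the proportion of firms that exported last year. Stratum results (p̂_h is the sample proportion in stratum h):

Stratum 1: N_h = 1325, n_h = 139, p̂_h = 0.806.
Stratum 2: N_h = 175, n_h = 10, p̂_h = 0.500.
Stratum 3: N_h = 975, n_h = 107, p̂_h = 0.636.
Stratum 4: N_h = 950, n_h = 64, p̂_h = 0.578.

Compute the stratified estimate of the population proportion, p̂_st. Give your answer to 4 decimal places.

p̂_st ≈ 0.6787

N = 3425; stratum weights W_h = N_h/N.
p̂_st = Σ W_h p̂_h = (1325·0.806 + 175·0.500 + 975·0.636 + 950·0.578)/3425 = 0.67873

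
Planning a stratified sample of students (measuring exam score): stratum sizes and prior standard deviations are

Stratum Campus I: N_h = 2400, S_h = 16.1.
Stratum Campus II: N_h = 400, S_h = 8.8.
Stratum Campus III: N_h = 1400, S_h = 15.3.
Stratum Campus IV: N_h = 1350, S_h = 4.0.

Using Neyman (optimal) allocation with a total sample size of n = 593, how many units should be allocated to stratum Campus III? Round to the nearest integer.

184

Neyman allocation: n_h = n · N_h S_h / Σ N_i S_i, with n = 593.
  stratum Campus I: N_h·S_h = 2400·16.1 = 38640.00
  stratum Campus II: N_h·S_h = 400·8.8 = 3520.00
  stratum Campus III: N_h·S_h = 1400·15.3 = 21420.00
  stratum Campus IV: N_h·S_h = 1350·4.0 = 5400.00
Σ N_h S_h = 68980.00
n for stratum Campus III = 593·21420.00/68980.00 = 184.141 → 184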